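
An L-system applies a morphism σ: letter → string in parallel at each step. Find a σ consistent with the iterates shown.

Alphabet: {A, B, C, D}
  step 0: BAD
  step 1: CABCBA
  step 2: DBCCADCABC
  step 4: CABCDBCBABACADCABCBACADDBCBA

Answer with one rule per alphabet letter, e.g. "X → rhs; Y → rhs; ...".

  step 1 ⇒ step 2: CABCBA ⇒ D·BC·CA·D·CA·BC
    A ↦ BC
    B ↦ CA
    C ↦ D
  step 0 ⇒ step 1: BAD ⇒ CA·BC·BA
    D ↦ BA

A->BC, B->CA, C->D, D->BA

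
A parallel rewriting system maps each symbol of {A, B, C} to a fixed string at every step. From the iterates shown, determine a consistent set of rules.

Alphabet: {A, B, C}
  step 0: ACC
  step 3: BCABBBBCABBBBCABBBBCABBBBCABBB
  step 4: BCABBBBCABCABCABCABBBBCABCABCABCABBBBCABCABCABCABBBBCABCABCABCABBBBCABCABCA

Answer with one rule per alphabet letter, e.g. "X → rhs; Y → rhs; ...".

  step 3 ⇒ step 4: BCABBBBCABBBBCABBBBCABBBBCABBB ⇒ BCA·BB·B·BCA·BCA·BCA·BCA·BB·B·BCA·BCA·BCA·BCA·BB·B·BCA·BCA·BCA·BCA·BB·B·BCA·BCA·BCA·BCA·BB·B·BCA·BCA·BCA
    A ↦ B
    B ↦ BCA
    C ↦ BB

A->B, B->BCA, C->BB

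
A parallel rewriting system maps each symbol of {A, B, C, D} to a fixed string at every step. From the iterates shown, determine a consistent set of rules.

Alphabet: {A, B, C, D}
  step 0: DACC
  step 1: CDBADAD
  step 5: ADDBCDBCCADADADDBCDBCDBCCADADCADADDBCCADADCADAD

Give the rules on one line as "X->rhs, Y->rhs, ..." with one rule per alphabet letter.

A->DB, B->AD, C->AD, D->C

  step 0 ⇒ step 1: DACC ⇒ C·DB·AD·AD
    A ↦ DB
    C ↦ AD
    D ↦ C
    B ↦ AD  (constrained at step 1)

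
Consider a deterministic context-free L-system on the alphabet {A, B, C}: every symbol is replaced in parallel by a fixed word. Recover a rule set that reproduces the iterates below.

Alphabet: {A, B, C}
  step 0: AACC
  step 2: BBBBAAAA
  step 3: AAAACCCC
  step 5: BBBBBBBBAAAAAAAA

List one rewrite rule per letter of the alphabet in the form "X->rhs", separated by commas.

  step 2 ⇒ step 3: BBBBAAAA ⇒ A·A·A·A·C·C·C·C
    A ↦ C
    B ↦ A
    C ↦ BB  (constrained at step 0)

A->C, B->A, C->BB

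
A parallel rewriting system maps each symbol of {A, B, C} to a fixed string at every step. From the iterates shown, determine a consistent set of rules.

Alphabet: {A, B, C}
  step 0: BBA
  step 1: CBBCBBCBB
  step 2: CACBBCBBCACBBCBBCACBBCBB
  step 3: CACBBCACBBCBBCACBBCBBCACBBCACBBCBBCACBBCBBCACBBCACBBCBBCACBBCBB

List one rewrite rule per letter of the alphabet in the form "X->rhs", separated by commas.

A->CBB, B->CBB, C->CA

  step 2 ⇒ step 3: CACBBCBBCACBBCBBCACBBCBB ⇒ CA·CBB·CA·CBB·CBB·CA·CBB·CBB·CA·CBB·CA·CBB·CBB·CA·CBB·CBB·CA·CBB·CA·CBB·CBB·CA·CBB·CBB
    A ↦ CBB
    B ↦ CBB
    C ↦ CA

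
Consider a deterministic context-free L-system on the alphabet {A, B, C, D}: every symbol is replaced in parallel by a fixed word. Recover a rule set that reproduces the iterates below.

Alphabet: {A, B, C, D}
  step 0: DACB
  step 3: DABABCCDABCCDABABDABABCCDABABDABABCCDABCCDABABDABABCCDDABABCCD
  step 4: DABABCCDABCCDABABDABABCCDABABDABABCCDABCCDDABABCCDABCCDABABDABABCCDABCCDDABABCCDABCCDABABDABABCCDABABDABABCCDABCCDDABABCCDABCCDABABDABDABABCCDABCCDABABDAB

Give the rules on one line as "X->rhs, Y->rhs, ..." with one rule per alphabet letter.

  step 3 ⇒ step 4: DABABCCDABCCDABABDABABCCDABABDABABCCDABCCDABABDABABCCDDABABCCD ⇒ DAB·ABC·CD·ABC·CD·AB·AB·DAB·ABC·CD·AB·AB·DAB·ABC·CD·ABC·CD·DAB·ABC·CD·ABC·CD·AB·AB·DAB·ABC·CD·ABC·CD·DAB·ABC·CD·ABC·CD·AB·AB·DAB·ABC·CD·AB·AB·DAB·ABC·CD·ABC·CD·DAB·ABC·CD·ABC·CD·AB·AB·DAB·DAB·ABC·CD·ABC·CD·AB·AB·DAB
    A ↦ ABC
    B ↦ CD
    C ↦ AB
    D ↦ DAB

A->ABC, B->CD, C->AB, D->DAB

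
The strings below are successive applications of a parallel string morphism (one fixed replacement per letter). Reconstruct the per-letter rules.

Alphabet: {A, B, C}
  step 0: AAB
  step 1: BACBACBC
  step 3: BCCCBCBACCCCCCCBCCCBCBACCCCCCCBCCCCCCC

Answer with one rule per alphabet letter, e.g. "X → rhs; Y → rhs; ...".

A->BAC, B->BC, C->CC

  step 0 ⇒ step 1: AAB ⇒ BAC·BAC·BC
    A ↦ BAC
    B ↦ BC
    C ↦ CC  (constrained at step 1)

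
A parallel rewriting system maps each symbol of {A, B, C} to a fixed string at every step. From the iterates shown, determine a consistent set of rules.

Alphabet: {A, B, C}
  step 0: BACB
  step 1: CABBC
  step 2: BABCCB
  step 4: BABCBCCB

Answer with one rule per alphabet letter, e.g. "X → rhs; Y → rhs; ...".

  step 1 ⇒ step 2: CABBC ⇒ B·AB·C·C·B
    A ↦ AB
    B ↦ C
    C ↦ B

A->AB, B->C, C->B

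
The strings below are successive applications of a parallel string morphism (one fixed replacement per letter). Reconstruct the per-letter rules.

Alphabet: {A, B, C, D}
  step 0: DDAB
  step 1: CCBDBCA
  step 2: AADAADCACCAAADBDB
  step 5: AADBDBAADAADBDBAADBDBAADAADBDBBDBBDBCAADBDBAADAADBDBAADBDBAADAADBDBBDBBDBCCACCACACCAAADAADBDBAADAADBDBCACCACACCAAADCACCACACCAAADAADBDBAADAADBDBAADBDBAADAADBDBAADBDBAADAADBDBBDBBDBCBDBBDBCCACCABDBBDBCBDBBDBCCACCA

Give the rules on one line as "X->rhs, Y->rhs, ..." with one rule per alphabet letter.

  step 1 ⇒ step 2: CCBDBCA ⇒ AAD·AAD·CA·C·CA·AAD·BDB
    A ↦ BDB
    B ↦ CA
    C ↦ AAD
    D ↦ C

A->BDB, B->CA, C->AAD, D->C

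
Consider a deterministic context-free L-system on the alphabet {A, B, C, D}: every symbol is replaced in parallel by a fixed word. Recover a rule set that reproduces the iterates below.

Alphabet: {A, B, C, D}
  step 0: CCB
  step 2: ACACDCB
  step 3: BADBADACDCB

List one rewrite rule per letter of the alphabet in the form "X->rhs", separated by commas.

A->BA, B->CB, C->D, D->AC

  step 2 ⇒ step 3: ACACDCB ⇒ BA·D·BA·D·AC·D·CB
    A ↦ BA
    B ↦ CB
    C ↦ D
    D ↦ AC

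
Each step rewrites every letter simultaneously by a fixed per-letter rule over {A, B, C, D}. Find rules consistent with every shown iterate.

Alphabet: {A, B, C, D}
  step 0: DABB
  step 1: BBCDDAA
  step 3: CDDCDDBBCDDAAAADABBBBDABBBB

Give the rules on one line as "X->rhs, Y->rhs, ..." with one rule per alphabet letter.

  step 0 ⇒ step 1: DABB ⇒ BB·CDD·A·A
    A ↦ CDD
    B ↦ A
    D ↦ BB
    C ↦ DA  (constrained at step 1)

A->CDD, B->A, C->DA, D->BB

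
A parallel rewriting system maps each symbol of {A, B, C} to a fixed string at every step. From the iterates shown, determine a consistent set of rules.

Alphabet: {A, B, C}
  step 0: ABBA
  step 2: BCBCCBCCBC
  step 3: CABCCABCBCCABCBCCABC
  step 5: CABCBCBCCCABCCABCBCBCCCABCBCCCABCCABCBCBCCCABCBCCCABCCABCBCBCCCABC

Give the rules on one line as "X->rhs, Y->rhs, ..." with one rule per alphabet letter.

  step 2 ⇒ step 3: BCBCCBCCBC ⇒ CA·BC·CA·BC·BC·CA·BC·BC·CA·BC
    B ↦ CA
    C ↦ BC
    A ↦ C  (constrained at step 0)

A->C, B->CA, C->BC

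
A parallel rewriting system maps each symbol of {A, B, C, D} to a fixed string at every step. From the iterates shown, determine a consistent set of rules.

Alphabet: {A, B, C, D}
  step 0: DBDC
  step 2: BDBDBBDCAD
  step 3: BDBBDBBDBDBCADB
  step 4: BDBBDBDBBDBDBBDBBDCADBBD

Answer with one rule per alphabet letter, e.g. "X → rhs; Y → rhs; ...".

A->D, B->BD, C->CA, D->B

  step 3 ⇒ step 4: BDBBDBBDBDBCADB ⇒ BD·B·BD·BD·B·BD·BD·B·BD·B·BD·CA·D·B·BD
    A ↦ D
    B ↦ BD
    C ↦ CA
    D ↦ B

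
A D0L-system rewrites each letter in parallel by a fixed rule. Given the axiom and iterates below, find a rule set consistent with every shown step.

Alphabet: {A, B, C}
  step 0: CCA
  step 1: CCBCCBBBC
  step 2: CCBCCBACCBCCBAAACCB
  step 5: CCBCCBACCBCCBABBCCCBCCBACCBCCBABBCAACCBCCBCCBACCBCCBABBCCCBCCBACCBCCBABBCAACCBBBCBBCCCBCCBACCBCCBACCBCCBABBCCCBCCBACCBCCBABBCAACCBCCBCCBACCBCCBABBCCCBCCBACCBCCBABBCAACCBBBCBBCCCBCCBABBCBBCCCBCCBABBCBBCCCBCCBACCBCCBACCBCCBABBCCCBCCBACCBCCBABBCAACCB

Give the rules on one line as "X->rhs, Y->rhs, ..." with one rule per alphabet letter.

A->BBC, B->A, C->CCB

  step 1 ⇒ step 2: CCBCCBBBC ⇒ CCB·CCB·A·CCB·CCB·A·A·A·CCB
    B ↦ A
    C ↦ CCB
  step 0 ⇒ step 1: CCA ⇒ CCB·CCB·BBC
    A ↦ BBC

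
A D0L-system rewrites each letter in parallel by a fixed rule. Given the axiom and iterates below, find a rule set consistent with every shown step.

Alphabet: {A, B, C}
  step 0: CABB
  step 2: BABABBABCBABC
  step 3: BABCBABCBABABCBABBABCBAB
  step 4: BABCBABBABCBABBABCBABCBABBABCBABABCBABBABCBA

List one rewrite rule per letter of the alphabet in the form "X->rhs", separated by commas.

A->BC, B->BA, C->B

  step 3 ⇒ step 4: BABCBABCBABABCBABBABCBAB ⇒ BA·BC·BA·B·BA·BC·BA·B·BA·BC·BA·BC·BA·B·BA·BC·BA·BA·BC·BA·B·BA·BC·BA
    A ↦ BC
    B ↦ BA
    C ↦ B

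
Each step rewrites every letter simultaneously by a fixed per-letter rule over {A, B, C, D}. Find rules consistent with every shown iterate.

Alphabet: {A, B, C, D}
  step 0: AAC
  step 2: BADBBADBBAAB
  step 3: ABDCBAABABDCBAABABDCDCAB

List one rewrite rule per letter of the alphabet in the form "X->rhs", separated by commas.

  step 2 ⇒ step 3: BADBBADBBAAB ⇒ AB·DC·BA·AB·AB·DC·BA·AB·AB·DC·DC·AB
    A ↦ DC
    B ↦ AB
    D ↦ BA
    C ↦ DB  (constrained at step 0)

A->DC, B->AB, C->DB, D->BA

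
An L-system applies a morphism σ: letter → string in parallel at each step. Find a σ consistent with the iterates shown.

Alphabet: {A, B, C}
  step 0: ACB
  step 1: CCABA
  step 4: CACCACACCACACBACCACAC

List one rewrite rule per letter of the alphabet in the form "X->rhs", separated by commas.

  step 0 ⇒ step 1: ACB ⇒ C·CA·BA
    A ↦ C
    B ↦ BA
    C ↦ CA

A->C, B->BA, C->CA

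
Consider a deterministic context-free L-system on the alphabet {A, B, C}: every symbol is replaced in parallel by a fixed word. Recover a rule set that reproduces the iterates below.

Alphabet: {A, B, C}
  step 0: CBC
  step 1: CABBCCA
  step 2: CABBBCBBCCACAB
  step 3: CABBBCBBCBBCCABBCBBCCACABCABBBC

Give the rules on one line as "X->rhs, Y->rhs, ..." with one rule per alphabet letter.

  step 2 ⇒ step 3: CABBBCBBCCACAB ⇒ CA·B·BBC·BBC·BBC·CA·BBC·BBC·CA·CA·B·CA·B·BBC
    A ↦ B
    B ↦ BBC
    C ↦ CA

A->B, B->BBC, C->CA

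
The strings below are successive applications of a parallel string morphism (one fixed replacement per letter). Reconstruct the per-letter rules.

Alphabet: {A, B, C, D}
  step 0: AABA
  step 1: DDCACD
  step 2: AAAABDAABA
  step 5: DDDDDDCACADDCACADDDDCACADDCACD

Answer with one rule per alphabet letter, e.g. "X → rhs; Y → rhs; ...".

  step 1 ⇒ step 2: DDCACD ⇒ A·A·AAB·D·AAB·A
    A ↦ D
    C ↦ AAB
    D ↦ A
  step 0 ⇒ step 1: AABA ⇒ D·D·CAC·D
    B ↦ CAC

A->D, B->CAC, C->AAB, D->A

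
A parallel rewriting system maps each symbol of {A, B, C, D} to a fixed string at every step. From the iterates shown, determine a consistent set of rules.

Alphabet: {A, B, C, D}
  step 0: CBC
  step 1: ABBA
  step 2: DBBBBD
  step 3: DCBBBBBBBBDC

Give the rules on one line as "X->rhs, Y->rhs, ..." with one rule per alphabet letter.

  step 2 ⇒ step 3: DBBBBD ⇒ DC·BB·BB·BB·BB·DC
    B ↦ BB
    D ↦ DC
  step 1 ⇒ step 2: ABBA ⇒ D·BB·BB·D
    A ↦ D
  step 0 ⇒ step 1: CBC ⇒ A·BB·A
    C ↦ A

A->D, B->BB, C->A, D->DC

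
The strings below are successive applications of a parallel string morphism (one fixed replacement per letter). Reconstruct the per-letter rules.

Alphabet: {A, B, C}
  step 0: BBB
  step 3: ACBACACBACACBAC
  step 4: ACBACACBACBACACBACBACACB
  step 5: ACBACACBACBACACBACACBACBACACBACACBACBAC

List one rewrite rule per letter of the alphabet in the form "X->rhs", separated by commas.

  step 4 ⇒ step 5: ACBACACBACBACACBACBACACB ⇒ AC·B·AC·AC·B·AC·B·AC·AC·B·AC·AC·B·AC·B·AC·AC·B·AC·AC·B·AC·B·AC
    A ↦ AC
    B ↦ AC
    C ↦ B

A->AC, B->AC, C->B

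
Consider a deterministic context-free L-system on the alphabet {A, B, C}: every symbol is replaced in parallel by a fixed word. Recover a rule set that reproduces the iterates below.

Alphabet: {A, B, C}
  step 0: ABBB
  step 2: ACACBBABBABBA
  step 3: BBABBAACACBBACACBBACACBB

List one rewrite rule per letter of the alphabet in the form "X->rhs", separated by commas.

  step 2 ⇒ step 3: ACACBBABBABBA ⇒ BB·A·BB·A·AC·AC·BB·AC·AC·BB·AC·AC·BB
    A ↦ BB
    B ↦ AC
    C ↦ A

A->BB, B->AC, C->A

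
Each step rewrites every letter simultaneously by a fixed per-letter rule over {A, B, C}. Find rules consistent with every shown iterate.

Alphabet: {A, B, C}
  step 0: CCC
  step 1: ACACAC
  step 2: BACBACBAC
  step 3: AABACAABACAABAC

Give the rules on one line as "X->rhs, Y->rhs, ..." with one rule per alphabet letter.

A->B, B->AA, C->AC

  step 2 ⇒ step 3: BACBACBAC ⇒ AA·B·AC·AA·B·AC·AA·B·AC
    A ↦ B
    B ↦ AA
    C ↦ AC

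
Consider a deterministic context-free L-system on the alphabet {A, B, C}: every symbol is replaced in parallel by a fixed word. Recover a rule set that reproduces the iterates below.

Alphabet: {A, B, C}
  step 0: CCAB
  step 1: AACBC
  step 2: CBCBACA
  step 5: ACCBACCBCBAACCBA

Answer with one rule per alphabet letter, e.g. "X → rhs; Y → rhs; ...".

  step 1 ⇒ step 2: AACBC ⇒ CB·CB·A·C·A
    A ↦ CB
    B ↦ C
    C ↦ A

A->CB, B->C, C->A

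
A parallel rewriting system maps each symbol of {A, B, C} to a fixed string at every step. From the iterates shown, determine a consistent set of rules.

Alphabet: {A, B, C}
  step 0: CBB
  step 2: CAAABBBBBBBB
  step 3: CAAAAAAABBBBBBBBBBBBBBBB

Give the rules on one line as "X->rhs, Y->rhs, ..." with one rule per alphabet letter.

  step 2 ⇒ step 3: CAAABBBBBBBB ⇒ CA·AA·AA·AA·BB·BB·BB·BB·BB·BB·BB·BB
    A ↦ AA
    B ↦ BB
    C ↦ CA

A->AA, B->BB, C->CA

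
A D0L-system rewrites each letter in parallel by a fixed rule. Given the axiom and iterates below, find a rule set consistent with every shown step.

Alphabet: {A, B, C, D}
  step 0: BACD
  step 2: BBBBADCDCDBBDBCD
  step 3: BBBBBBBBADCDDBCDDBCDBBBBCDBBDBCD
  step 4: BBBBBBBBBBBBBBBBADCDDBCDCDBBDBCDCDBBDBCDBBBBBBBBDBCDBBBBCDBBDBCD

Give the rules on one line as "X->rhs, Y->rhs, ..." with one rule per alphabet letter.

  step 3 ⇒ step 4: BBBBBBBBADCDDBCDDBCDBBBBCDBBDBCD ⇒ BB·BB·BB·BB·BB·BB·BB·BB·AD·CD·DB·CD·CD·BB·DB·CD·CD·BB·DB·CD·BB·BB·BB·BB·DB·CD·BB·BB·CD·BB·DB·CD
    A ↦ AD
    B ↦ BB
    C ↦ DB
    D ↦ CD

A->AD, B->BB, C->DB, D->CD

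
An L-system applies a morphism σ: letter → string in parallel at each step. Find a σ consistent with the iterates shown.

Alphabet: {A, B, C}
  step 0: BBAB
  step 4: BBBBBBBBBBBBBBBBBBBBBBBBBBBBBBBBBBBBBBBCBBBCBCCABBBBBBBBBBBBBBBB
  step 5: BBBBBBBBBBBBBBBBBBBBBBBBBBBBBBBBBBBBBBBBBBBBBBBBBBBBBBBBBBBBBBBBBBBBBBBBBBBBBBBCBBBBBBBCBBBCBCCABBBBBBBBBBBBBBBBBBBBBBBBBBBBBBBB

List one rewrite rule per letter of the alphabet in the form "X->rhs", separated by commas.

  step 4 ⇒ step 5: BBBBBBBBBBBBBBBBBBBBBBBBBBBBBBBBBBBBBBBCBBBCBCCABBBBBBBBBBBBBBBB ⇒ BB·BB·BB·BB·BB·BB·BB·BB·BB·BB·BB·BB·BB·BB·BB·BB·BB·BB·BB·BB·BB·BB·BB·BB·BB·BB·BB·BB·BB·BB·BB·BB·BB·BB·BB·BB·BB·BB·BB·BC·BB·BB·BB·BC·BB·BC·BC·CA·BB·BB·BB·BB·BB·BB·BB·BB·BB·BB·BB·BB·BB·BB·BB·BB
    A ↦ CA
    B ↦ BB
    C ↦ BC

A->CA, B->BB, C->BC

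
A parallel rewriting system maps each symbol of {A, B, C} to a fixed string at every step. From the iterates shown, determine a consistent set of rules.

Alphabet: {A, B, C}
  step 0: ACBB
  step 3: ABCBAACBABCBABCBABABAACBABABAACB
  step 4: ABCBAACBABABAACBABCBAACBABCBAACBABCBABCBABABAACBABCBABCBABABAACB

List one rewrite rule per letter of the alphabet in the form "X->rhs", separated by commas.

  step 3 ⇒ step 4: ABCBAACBABCBABCBABABAACBABABAACB ⇒ AB·CB·AA·CB·AB·AB·AA·CB·AB·CB·AA·CB·AB·CB·AA·CB·AB·CB·AB·CB·AB·AB·AA·CB·AB·CB·AB·CB·AB·AB·AA·CB
    A ↦ AB
    B ↦ CB
    C ↦ AA

A->AB, B->CB, C->AA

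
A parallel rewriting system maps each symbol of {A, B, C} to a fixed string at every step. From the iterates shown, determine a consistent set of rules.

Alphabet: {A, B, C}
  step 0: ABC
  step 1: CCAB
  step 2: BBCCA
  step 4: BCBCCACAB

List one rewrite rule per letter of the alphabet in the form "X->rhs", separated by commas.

A->C, B->CA, C->B

  step 1 ⇒ step 2: CCAB ⇒ B·B·C·CA
    A ↦ C
    B ↦ CA
    C ↦ B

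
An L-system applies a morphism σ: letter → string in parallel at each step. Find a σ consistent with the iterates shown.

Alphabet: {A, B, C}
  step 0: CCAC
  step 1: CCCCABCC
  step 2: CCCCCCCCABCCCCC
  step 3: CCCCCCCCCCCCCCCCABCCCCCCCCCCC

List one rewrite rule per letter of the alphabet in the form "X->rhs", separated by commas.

A->AB, B->C, C->CC

  step 2 ⇒ step 3: CCCCCCCCABCCCCC ⇒ CC·CC·CC·CC·CC·CC·CC·CC·AB·C·CC·CC·CC·CC·CC
    A ↦ AB
    B ↦ C
    C ↦ CC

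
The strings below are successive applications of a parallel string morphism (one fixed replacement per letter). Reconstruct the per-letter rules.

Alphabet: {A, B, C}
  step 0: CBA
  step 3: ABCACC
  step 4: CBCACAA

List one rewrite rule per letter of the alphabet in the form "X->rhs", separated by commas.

  step 3 ⇒ step 4: ABCACC ⇒ C·BC·A·C·A·A
    A ↦ C
    B ↦ BC
    C ↦ A

A->C, B->BC, C->A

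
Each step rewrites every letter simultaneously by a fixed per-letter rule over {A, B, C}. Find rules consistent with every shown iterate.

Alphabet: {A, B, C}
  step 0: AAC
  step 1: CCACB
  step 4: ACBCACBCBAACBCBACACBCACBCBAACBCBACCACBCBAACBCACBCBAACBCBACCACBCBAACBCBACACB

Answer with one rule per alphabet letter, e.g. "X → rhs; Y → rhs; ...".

  step 0 ⇒ step 1: AAC ⇒ C·C·ACB
    A ↦ C
    C ↦ ACB
    B ↦ CBA  (constrained at step 1)

A->C, B->CBA, C->ACB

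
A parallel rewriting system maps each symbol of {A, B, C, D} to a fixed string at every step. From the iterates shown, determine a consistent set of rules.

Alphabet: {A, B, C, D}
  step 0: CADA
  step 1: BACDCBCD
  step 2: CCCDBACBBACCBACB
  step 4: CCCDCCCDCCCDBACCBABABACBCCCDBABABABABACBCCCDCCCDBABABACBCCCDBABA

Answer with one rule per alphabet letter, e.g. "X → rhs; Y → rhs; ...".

  step 1 ⇒ step 2: BACDCBCD ⇒ CC·CD·BA·CB·BA·CC·BA·CB
    A ↦ CD
    B ↦ CC
    C ↦ BA
    D ↦ CB

A->CD, B->CC, C->BA, D->CB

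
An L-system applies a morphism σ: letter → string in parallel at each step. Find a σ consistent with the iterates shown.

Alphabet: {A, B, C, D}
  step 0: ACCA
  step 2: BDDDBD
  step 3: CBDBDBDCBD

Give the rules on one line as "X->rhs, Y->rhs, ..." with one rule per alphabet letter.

  step 2 ⇒ step 3: BDDDBD ⇒ C·BD·BD·BD·C·BD
    B ↦ C
    D ↦ BD
    A ↦ D  (constrained at step 0)
    C ↦ A  (constrained at step 0)

A->D, B->C, C->A, D->BD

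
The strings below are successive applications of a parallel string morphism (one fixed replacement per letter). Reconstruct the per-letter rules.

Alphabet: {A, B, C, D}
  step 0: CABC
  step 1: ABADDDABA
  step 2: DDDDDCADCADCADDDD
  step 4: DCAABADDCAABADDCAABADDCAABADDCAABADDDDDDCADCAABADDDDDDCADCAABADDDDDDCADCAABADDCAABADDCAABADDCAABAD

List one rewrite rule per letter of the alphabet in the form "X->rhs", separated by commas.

  step 1 ⇒ step 2: ABADDDABA ⇒ D·DD·D·DCA·DCA·DCA·D·DD·D
    A ↦ D
    B ↦ DD
    D ↦ DCA
  step 0 ⇒ step 1: CABC ⇒ ABA·D·DD·ABA
    C ↦ ABA

A->D, B->DD, C->ABA, D->DCA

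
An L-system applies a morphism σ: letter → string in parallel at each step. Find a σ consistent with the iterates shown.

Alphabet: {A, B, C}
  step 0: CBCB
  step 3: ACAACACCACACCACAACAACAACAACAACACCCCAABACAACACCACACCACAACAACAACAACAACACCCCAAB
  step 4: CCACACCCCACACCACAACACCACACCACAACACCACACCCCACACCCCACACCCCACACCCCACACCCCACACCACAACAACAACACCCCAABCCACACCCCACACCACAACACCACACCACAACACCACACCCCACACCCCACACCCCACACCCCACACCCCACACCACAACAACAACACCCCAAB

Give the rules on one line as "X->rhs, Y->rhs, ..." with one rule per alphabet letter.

  step 3 ⇒ step 4: ACAACACCACACCACAACAACAACAACAACACCCCAABACAACACCACACCACAACAACAACAACAACACCCCAAB ⇒ CC·ACA·CC·CC·ACA·CC·ACA·ACA·CC·ACA·CC·ACA·ACA·CC·ACA·CC·CC·ACA·CC·CC·ACA·CC·CC·ACA·CC·CC·ACA·CC·CC·ACA·CC·ACA·ACA·ACA·ACA·CC·CC·AAB·CC·ACA·CC·CC·ACA·CC·ACA·ACA·CC·ACA·CC·ACA·ACA·CC·ACA·CC·CC·ACA·CC·CC·ACA·CC·CC·ACA·CC·CC·ACA·CC·CC·ACA·CC·ACA·ACA·ACA·ACA·CC·CC·AAB
    A ↦ CC
    B ↦ AAB
    C ↦ ACA

A->CC, B->AAB, C->ACA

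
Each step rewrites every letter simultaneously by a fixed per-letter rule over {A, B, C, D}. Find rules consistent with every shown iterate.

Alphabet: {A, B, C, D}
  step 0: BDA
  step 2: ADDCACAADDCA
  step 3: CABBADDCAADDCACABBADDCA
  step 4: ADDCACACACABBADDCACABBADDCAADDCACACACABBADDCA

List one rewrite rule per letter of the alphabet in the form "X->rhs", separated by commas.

  step 3 ⇒ step 4: CABBADDCAADDCACABBADDCA ⇒ ADD·CA·CA·CA·CA·B·B·ADD·CA·CA·B·B·ADD·CA·ADD·CA·CA·CA·CA·B·B·ADD·CA
    A ↦ CA
    B ↦ CA
    C ↦ ADD
    D ↦ B

A->CA, B->CA, C->ADD, D->B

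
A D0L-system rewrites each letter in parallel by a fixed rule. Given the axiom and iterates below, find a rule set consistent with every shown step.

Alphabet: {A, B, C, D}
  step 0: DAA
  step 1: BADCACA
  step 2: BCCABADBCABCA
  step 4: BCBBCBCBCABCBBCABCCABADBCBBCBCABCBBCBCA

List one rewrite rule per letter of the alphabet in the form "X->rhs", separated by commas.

A->CA, B->BC, C->B, D->BAD

  step 1 ⇒ step 2: BADCACA ⇒ BC·CA·BAD·B·CA·B·CA
    A ↦ CA
    B ↦ BC
    C ↦ B
    D ↦ BAD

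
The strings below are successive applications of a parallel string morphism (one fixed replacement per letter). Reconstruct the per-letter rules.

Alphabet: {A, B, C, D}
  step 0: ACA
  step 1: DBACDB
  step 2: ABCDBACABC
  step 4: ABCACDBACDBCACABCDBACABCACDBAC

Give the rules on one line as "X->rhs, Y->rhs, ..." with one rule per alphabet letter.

A->DB, B->C, C->AC, D->AB

  step 1 ⇒ step 2: DBACDB ⇒ AB·C·DB·AC·AB·C
    A ↦ DB
    B ↦ C
    C ↦ AC
    D ↦ AB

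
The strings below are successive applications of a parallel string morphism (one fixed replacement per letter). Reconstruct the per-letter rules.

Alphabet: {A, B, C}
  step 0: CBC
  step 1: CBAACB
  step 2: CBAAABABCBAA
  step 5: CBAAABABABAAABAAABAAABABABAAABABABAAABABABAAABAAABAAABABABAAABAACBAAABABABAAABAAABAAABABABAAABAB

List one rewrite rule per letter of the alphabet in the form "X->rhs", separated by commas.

A->AB, B->AA, C->CB

  step 1 ⇒ step 2: CBAACB ⇒ CB·AA·AB·AB·CB·AA
    A ↦ AB
    B ↦ AA
    C ↦ CB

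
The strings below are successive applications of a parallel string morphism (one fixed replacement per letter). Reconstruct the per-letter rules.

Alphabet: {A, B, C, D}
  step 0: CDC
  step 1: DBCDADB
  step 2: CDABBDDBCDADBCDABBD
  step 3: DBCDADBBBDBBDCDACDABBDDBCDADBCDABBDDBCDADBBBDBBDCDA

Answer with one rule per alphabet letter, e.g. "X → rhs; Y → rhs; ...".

  step 2 ⇒ step 3: CDABBDDBCDADBCDABBD ⇒ DB·CDA·DB·BBD·BBD·CDA·CDA·BBD·DB·CDA·DB·CDA·BBD·DB·CDA·DB·BBD·BBD·CDA
    A ↦ DB
    B ↦ BBD
    C ↦ DB
    D ↦ CDA

A->DB, B->BBD, C->DB, D->CDA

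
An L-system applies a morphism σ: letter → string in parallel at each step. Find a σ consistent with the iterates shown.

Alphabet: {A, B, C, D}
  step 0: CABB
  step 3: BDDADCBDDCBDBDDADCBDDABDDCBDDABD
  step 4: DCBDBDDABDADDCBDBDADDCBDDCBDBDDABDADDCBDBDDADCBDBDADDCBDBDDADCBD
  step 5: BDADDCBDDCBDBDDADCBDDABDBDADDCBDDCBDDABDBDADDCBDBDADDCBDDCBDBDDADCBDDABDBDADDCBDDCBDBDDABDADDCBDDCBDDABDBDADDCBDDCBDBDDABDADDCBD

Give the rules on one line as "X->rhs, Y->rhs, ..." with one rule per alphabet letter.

  step 4 ⇒ step 5: DCBDBDDABDADDCBDBDADDCBDDCBDBDDABDADDCBDBDDADCBDBDADDCBDBDDADCBD ⇒ BD·AD·DC·BD·DC·BD·BD·DA·DC·BD·DA·BD·BD·AD·DC·BD·DC·BD·DA·BD·BD·AD·DC·BD·BD·AD·DC·BD·DC·BD·BD·DA·DC·BD·DA·BD·BD·AD·DC·BD·DC·BD·BD·DA·BD·AD·DC·BD·DC·BD·DA·BD·BD·AD·DC·BD·DC·BD·BD·DA·BD·AD·DC·BD
    A ↦ DA
    B ↦ DC
    C ↦ AD
    D ↦ BD

A->DA, B->DC, C->AD, D->BD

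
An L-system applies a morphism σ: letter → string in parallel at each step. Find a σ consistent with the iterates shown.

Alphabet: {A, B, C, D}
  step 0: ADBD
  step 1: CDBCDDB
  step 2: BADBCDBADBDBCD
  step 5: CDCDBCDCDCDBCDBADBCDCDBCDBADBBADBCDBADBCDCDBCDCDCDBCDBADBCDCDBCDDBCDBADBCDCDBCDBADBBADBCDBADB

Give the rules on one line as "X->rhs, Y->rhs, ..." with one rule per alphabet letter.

A->C, B->CD, C->BA, D->DB

  step 1 ⇒ step 2: CDBCDDB ⇒ BA·DB·CD·BA·DB·DB·CD
    B ↦ CD
    C ↦ BA
    D ↦ DB
  step 0 ⇒ step 1: ADBD ⇒ C·DB·CD·DB
    A ↦ C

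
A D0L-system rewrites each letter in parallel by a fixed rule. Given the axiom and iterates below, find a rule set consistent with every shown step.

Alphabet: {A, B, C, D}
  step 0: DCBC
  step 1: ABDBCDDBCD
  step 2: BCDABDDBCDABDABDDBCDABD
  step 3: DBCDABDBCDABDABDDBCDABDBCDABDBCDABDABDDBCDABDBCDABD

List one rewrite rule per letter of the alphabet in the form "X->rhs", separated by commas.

  step 2 ⇒ step 3: BCDABDDBCDABDABDDBCDABD ⇒ D·BCD·ABD·BC·D·ABD·ABD·D·BCD·ABD·BC·D·ABD·BC·D·ABD·ABD·D·BCD·ABD·BC·D·ABD
    A ↦ BC
    B ↦ D
    C ↦ BCD
    D ↦ ABD

A->BC, B->D, C->BCD, D->ABD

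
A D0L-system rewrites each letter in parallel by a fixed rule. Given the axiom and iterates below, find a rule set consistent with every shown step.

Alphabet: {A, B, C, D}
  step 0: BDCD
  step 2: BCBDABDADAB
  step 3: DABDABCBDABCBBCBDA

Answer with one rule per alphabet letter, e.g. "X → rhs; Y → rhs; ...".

  step 2 ⇒ step 3: BCBDABDADAB ⇒ DA·B·DA·BC·B·DA·BC·B·BC·B·DA
    A ↦ B
    B ↦ DA
    C ↦ B
    D ↦ BC

A->B, B->DA, C->B, D->BC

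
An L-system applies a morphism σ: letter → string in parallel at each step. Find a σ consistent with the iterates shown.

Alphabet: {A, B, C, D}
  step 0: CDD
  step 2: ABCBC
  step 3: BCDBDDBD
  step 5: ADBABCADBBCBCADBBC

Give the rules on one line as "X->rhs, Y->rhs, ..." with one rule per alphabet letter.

  step 2 ⇒ step 3: ABCBC ⇒ BC·DB·D·DB·D
    A ↦ BC
    B ↦ DB
    C ↦ D
    D ↦ A  (constrained at step 0)

A->BC, B->DB, C->D, D->A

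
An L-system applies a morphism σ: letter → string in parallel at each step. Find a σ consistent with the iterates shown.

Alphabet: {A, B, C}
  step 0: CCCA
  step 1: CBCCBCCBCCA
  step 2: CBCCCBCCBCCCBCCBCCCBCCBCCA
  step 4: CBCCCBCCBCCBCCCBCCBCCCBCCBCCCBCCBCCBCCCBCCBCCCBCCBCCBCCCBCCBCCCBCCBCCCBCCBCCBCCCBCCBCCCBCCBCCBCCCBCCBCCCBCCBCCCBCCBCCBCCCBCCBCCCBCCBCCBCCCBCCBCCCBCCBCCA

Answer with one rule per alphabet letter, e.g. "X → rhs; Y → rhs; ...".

  step 1 ⇒ step 2: CBCCBCCBCCA ⇒ CBC·C·CBC·CBC·C·CBC·CBC·C·CBC·CBC·CA
    A ↦ CA
    B ↦ C
    C ↦ CBC

A->CA, B->C, C->CBC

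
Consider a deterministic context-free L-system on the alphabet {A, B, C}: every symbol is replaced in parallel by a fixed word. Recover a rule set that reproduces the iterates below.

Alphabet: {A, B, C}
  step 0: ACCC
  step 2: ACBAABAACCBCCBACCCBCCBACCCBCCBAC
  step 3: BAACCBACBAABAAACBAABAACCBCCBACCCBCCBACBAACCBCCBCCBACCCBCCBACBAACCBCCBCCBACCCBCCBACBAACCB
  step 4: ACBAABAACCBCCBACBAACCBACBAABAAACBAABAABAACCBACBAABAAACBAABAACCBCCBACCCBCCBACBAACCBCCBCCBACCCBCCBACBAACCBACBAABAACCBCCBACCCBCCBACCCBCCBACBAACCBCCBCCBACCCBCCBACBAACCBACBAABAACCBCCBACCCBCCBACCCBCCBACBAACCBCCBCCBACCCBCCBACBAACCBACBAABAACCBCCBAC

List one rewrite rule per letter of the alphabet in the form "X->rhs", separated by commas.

  step 3 ⇒ step 4: BAACCBACBAABAAACBAABAACCBCCBACCCBCCBACBAACCBCCBCCBACCCBCCBACBAACCBCCBCCBACCCBCCBACBAACCB ⇒ AC·BAA·BAA·CCB·CCB·AC·BAA·CCB·AC·BAA·BAA·AC·BAA·BAA·BAA·CCB·AC·BAA·BAA·AC·BAA·BAA·CCB·CCB·AC·CCB·CCB·AC·BAA·CCB·CCB·CCB·AC·CCB·CCB·AC·BAA·CCB·AC·BAA·BAA·CCB·CCB·AC·CCB·CCB·AC·CCB·CCB·AC·BAA·CCB·CCB·CCB·AC·CCB·CCB·AC·BAA·CCB·AC·BAA·BAA·CCB·CCB·AC·CCB·CCB·AC·CCB·CCB·AC·BAA·CCB·CCB·CCB·AC·CCB·CCB·AC·BAA·CCB·AC·BAA·BAA·CCB·CCB·AC
    A ↦ BAA
    B ↦ AC
    C ↦ CCB

A->BAA, B->AC, C->CCB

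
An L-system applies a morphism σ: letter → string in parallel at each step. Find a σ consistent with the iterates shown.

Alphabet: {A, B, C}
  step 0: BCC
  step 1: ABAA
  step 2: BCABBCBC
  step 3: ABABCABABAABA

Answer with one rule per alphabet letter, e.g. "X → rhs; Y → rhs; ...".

A->BC, B->AB, C->A

  step 2 ⇒ step 3: BCABBCBC ⇒ AB·A·BC·AB·AB·A·AB·A
    A ↦ BC
    B ↦ AB
    C ↦ A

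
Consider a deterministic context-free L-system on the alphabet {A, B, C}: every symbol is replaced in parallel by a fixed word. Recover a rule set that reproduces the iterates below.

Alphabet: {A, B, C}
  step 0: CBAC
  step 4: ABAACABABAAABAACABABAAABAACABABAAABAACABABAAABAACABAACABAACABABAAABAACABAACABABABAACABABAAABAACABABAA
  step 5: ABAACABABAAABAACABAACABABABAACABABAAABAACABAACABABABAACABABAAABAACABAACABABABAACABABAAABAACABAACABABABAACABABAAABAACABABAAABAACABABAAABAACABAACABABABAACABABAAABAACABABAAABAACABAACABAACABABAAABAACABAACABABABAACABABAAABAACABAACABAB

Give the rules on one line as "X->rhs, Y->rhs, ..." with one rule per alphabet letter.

A->AB, B->AAC, C->AA

  step 4 ⇒ step 5: ABAACABABAAABAACABABAAABAACABABAAABAACABABAAABAACABAACABAACABABAAABAACABAACABABABAACABABAAABAACABABAA ⇒ AB·AAC·AB·AB·AA·AB·AAC·AB·AAC·AB·AB·AB·AAC·AB·AB·AA·AB·AAC·AB·AAC·AB·AB·AB·AAC·AB·AB·AA·AB·AAC·AB·AAC·AB·AB·AB·AAC·AB·AB·AA·AB·AAC·AB·AAC·AB·AB·AB·AAC·AB·AB·AA·AB·AAC·AB·AB·AA·AB·AAC·AB·AB·AA·AB·AAC·AB·AAC·AB·AB·AB·AAC·AB·AB·AA·AB·AAC·AB·AB·AA·AB·AAC·AB·AAC·AB·AAC·AB·AB·AA·AB·AAC·AB·AAC·AB·AB·AB·AAC·AB·AB·AA·AB·AAC·AB·AAC·AB·AB
    A ↦ AB
    B ↦ AAC
    C ↦ AA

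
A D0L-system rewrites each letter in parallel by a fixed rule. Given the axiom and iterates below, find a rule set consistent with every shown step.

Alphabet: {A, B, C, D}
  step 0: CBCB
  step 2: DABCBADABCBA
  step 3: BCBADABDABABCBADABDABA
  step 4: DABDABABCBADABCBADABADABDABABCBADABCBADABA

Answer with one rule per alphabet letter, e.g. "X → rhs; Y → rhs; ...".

  step 3 ⇒ step 4: BCBADABDABABCBADABDABA ⇒ DA·B·DA·BA·BC·BA·DA·BC·BA·DA·BA·DA·B·DA·BA·BC·BA·DA·BC·BA·DA·BA
    A ↦ BA
    B ↦ DA
    C ↦ B
    D ↦ BC

A->BA, B->DA, C->B, D->BC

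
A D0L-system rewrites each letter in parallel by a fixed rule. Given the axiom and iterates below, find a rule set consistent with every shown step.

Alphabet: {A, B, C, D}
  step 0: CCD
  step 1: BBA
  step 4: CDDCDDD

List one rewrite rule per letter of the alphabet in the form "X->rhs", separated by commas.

A->D, B->CD, C->B, D->A

  step 0 ⇒ step 1: CCD ⇒ B·B·A
    C ↦ B
    D ↦ A
    A ↦ D  (constrained at step 1)
    B ↦ CD  (constrained at step 1)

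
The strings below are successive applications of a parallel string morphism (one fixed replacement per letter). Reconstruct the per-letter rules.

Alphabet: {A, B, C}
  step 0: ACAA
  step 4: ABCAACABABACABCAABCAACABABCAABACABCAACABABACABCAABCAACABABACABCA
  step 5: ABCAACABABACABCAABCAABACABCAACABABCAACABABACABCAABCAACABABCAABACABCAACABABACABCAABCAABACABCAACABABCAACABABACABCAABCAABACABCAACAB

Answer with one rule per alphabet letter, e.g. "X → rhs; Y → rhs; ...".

A->AB, B->CA, C->AC

  step 4 ⇒ step 5: ABCAACABABACABCAABCAACABABCAABACABCAACABABACABCAABCAACABABACABCA ⇒ AB·CA·AC·AB·AB·AC·AB·CA·AB·CA·AB·AC·AB·CA·AC·AB·AB·CA·AC·AB·AB·AC·AB·CA·AB·CA·AC·AB·AB·CA·AB·AC·AB·CA·AC·AB·AB·AC·AB·CA·AB·CA·AB·AC·AB·CA·AC·AB·AB·CA·AC·AB·AB·AC·AB·CA·AB·CA·AB·AC·AB·CA·AC·AB
    A ↦ AB
    B ↦ CA
    C ↦ AC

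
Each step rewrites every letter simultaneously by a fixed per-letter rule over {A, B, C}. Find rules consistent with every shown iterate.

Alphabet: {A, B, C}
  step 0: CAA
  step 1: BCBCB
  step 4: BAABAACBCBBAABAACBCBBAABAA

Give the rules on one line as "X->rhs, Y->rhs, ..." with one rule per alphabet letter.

  step 0 ⇒ step 1: CAA ⇒ B·CB·CB
    A ↦ CB
    C ↦ B
    B ↦ AA  (constrained at step 1)

A->CB, B->AA, C->B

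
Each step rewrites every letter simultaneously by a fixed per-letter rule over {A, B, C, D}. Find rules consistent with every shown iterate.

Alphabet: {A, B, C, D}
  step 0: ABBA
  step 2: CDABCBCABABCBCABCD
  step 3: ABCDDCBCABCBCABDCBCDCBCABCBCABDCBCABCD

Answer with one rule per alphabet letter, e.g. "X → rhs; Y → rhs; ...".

A->D, B->CBC, C->AB, D->CD

  step 2 ⇒ step 3: CDABCBCABABCBCABCD ⇒ AB·CD·D·CBC·AB·CBC·AB·D·CBC·D·CBC·AB·CBC·AB·D·CBC·AB·CD
    A ↦ D
    B ↦ CBC
    C ↦ AB
    D ↦ CD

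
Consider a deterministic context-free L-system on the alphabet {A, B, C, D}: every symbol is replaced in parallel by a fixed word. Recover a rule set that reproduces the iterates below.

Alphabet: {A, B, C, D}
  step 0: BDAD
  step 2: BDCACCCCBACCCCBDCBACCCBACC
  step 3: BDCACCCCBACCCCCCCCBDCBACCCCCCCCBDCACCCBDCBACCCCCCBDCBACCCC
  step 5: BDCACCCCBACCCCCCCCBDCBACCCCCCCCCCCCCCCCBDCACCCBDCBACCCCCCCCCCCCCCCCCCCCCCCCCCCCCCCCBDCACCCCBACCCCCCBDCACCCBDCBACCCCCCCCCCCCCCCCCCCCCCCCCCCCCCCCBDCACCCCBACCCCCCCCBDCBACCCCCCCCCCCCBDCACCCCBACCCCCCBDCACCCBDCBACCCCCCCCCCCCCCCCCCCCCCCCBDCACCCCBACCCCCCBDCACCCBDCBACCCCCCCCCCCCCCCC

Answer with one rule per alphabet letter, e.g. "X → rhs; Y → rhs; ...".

  step 2 ⇒ step 3: BDCACCCCBACCCCBDCBACCCBACC ⇒ BD·CAC·CC·CBA·CC·CC·CC·CC·BD·CBA·CC·CC·CC·CC·BD·CAC·CC·BD·CBA·CC·CC·CC·BD·CBA·CC·CC
    A ↦ CBA
    B ↦ BD
    C ↦ CC
    D ↦ CAC

A->CBA, B->BD, C->CC, D->CAC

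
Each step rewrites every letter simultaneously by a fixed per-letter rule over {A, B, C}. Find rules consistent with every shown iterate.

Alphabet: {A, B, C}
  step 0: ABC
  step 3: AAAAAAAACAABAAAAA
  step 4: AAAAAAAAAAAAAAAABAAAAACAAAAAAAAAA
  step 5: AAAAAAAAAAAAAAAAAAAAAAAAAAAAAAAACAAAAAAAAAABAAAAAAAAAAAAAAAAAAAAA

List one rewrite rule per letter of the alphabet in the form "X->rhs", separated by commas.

A->AA, B->C, C->BA

  step 4 ⇒ step 5: AAAAAAAAAAAAAAAABAAAAACAAAAAAAAAA ⇒ AA·AA·AA·AA·AA·AA·AA·AA·AA·AA·AA·AA·AA·AA·AA·AA·C·AA·AA·AA·AA·AA·BA·AA·AA·AA·AA·AA·AA·AA·AA·AA·AA
    A ↦ AA
    B ↦ C
    C ↦ BA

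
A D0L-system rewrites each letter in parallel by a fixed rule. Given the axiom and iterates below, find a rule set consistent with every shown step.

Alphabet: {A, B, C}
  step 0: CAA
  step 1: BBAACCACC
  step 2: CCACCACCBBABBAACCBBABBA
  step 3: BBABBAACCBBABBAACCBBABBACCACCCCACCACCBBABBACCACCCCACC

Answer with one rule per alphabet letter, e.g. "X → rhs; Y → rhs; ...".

A->ACC, B->C, C->BBA

  step 2 ⇒ step 3: CCACCACCBBABBAACCBBABBA ⇒ BBA·BBA·ACC·BBA·BBA·ACC·BBA·BBA·C·C·ACC·C·C·ACC·ACC·BBA·BBA·C·C·ACC·C·C·ACC
    A ↦ ACC
    B ↦ C
    C ↦ BBA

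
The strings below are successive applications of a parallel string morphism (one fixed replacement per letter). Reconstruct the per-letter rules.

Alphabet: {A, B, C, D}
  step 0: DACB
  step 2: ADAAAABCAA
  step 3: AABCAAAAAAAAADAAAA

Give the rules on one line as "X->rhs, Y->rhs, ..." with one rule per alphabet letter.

  step 2 ⇒ step 3: ADAAAABCAA ⇒ AA·BC·AA·AA·AA·AA·A·D·AA·AA
    A ↦ AA
    B ↦ A
    C ↦ D
    D ↦ BC

A->AA, B->A, C->D, D->BC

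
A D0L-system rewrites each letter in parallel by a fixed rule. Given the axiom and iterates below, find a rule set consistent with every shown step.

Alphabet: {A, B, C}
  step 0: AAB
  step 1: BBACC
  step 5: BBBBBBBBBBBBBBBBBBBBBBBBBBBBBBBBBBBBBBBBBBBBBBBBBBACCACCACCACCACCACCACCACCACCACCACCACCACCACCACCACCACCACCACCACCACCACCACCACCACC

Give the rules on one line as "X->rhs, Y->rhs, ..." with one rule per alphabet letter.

A->B, B->ACC, C->BB

  step 0 ⇒ step 1: AAB ⇒ B·B·ACC
    A ↦ B
    B ↦ ACC
    C ↦ BB  (constrained at step 1)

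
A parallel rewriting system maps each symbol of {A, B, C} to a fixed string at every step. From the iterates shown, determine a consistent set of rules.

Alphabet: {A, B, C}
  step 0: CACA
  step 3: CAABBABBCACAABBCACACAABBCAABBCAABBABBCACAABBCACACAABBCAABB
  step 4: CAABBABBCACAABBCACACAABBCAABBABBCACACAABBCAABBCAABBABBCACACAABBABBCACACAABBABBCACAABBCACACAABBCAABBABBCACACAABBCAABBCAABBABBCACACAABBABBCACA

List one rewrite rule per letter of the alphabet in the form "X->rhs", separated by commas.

A->ABB, B->CA, C->CA

  step 3 ⇒ step 4: CAABBABBCACAABBCACACAABBCAABBCAABBABBCACAABBCACACAABBCAABB ⇒ CA·ABB·ABB·CA·CA·ABB·CA·CA·CA·ABB·CA·ABB·ABB·CA·CA·CA·ABB·CA·ABB·CA·ABB·ABB·CA·CA·CA·ABB·ABB·CA·CA·CA·ABB·ABB·CA·CA·ABB·CA·CA·CA·ABB·CA·ABB·ABB·CA·CA·CA·ABB·CA·ABB·CA·ABB·ABB·CA·CA·CA·ABB·ABB·CA·CA
    A ↦ ABB
    B ↦ CA
    C ↦ CA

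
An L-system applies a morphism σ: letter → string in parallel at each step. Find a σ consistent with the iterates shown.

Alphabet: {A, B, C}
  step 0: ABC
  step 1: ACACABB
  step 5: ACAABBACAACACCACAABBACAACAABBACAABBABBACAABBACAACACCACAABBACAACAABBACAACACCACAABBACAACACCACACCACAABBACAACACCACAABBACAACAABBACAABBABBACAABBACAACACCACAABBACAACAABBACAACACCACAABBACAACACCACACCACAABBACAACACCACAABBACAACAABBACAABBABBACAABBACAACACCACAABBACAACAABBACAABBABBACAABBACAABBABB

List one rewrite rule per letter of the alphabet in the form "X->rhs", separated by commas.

A->ACA, B->C, C->ABB

  step 0 ⇒ step 1: ABC ⇒ ACA·C·ABB
    A ↦ ACA
    B ↦ C
    C ↦ ABB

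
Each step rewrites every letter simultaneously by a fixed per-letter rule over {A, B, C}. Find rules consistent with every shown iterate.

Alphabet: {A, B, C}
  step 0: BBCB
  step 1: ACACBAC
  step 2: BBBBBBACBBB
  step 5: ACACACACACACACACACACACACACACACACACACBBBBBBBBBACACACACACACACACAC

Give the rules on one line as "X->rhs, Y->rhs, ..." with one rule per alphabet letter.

A->BB, B->AC, C->B

  step 1 ⇒ step 2: ACACBAC ⇒ BB·B·BB·B·AC·BB·B
    A ↦ BB
    B ↦ AC
    C ↦ B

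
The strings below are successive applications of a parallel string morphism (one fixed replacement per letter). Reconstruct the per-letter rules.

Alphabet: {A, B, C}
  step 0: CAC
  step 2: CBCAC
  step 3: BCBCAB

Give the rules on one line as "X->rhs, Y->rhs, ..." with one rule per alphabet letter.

A->CA, B->C, C->B

  step 2 ⇒ step 3: CBCAC ⇒ B·C·B·CA·B
    A ↦ CA
    B ↦ C
    C ↦ B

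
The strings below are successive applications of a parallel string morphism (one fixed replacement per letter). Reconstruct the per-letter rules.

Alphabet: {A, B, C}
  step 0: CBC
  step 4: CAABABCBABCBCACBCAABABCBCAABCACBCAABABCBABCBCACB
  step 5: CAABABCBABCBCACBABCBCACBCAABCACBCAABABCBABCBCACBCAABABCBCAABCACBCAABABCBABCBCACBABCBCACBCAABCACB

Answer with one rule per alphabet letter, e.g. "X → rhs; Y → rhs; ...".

A->AB, B->CB, C->CA

  step 4 ⇒ step 5: CAABABCBABCBCACBCAABABCBCAABCACBCAABABCBABCBCACB ⇒ CA·AB·AB·CB·AB·CB·CA·CB·AB·CB·CA·CB·CA·AB·CA·CB·CA·AB·AB·CB·AB·CB·CA·CB·CA·AB·AB·CB·CA·AB·CA·CB·CA·AB·AB·CB·AB·CB·CA·CB·AB·CB·CA·CB·CA·AB·CA·CB
    A ↦ AB
    B ↦ CB
    C ↦ CA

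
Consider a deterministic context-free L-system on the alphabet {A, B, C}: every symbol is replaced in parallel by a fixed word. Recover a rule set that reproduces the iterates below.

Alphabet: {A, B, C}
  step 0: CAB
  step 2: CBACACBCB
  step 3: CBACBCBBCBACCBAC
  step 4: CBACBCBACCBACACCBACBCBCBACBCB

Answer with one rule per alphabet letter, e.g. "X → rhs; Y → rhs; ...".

A->B, B->AC, C->CB

  step 3 ⇒ step 4: CBACBCBBCBACCBAC ⇒ CB·AC·B·CB·AC·CB·AC·AC·CB·AC·B·CB·CB·AC·B·CB
    A ↦ B
    B ↦ AC
    C ↦ CB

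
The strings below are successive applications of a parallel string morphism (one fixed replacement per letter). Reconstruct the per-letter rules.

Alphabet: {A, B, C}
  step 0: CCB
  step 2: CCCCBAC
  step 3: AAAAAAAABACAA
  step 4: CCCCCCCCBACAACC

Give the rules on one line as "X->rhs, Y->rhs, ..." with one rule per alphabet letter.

A->C, B->BA, C->AA

  step 3 ⇒ step 4: AAAAAAAABACAA ⇒ C·C·C·C·C·C·C·C·BA·C·AA·C·C
    A ↦ C
    B ↦ BA
    C ↦ AA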